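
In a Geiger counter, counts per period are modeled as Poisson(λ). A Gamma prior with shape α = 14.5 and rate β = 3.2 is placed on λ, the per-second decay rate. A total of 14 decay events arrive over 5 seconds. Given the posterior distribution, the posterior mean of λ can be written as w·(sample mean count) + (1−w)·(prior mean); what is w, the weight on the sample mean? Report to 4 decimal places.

With a Gamma(shape α, rate β) prior, the Poisson likelihood is conjugate: the posterior is Gamma(α + ΣXᵢ, β + n).
Posterior mean = (α₀+S)/(β₀+n) = [n/(β₀+n)]·(S/n) + [β₀/(β₀+n)]·(α₀/β₀), so only n and β₀ enter the weight.
Weight on data w = n/(β₀+n) = 5/(3.2+5) = 5/8.2 = 0.6098.

0.6098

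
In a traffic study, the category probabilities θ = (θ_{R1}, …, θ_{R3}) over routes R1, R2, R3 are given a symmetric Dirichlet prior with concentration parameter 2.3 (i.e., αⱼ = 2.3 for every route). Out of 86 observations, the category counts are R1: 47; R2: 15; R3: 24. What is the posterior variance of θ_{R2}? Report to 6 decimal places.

0.001614

The Dirichlet prior is conjugate to the Multinomial likelihood: each posterior αⱼ = prior αⱼ + observed count nⱼ.
Posterior concentration: (49.3, 17.3, 26.3), total = 92.9.
Var[θ_j] = α_j(Σα−α_j)/((Σα)²(Σα+1)) = 17.3·75.6/(92.9²·93.9) = 0.001614.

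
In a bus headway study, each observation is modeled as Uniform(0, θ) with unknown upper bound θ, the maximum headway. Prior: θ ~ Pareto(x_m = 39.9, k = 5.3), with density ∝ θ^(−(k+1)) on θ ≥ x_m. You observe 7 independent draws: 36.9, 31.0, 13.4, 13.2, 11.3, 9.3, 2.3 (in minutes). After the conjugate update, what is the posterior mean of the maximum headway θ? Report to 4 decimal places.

43.4310

A Pareto(scale x_m, shape k) prior on the upper bound θ of Uniform(0, θ) is conjugate: posterior is Pareto(max(x_m, max xᵢ), k + n).
Sample maximum = 36.9; prior scale x_m = 39.9 → posterior scale = max = 39.9.
Posterior shape = 5.3 + 7 = 12.3.
E[θ|data] = k·x_m/(k−1) = 12.3·39.9/11.3 = 43.4310.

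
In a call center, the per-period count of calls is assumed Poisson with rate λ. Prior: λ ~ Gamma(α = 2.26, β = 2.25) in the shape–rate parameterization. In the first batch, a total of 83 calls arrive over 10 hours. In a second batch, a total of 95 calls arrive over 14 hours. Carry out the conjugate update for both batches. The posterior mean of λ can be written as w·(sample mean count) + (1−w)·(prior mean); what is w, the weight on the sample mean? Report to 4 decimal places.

0.9143

With a Gamma(shape α, rate β) prior, the Poisson likelihood is conjugate: the posterior is Gamma(α + ΣXᵢ, β + n).
Total number of hours: n = 10 + 14 = 24.
Posterior mean = (α₀+S)/(β₀+n) = [n/(β₀+n)]·(S/n) + [β₀/(β₀+n)]·(α₀/β₀), so only n and β₀ enter the weight.
Weight on data w = n/(β₀+n) = 24/(2.25+24) = 24/26.25 = 0.9143.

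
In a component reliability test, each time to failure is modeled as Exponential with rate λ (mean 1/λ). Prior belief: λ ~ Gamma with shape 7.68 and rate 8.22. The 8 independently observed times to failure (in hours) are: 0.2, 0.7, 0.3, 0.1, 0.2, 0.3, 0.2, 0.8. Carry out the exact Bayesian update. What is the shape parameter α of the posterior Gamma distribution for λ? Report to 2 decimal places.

15.68

With a Gamma(shape α, rate β) prior on the exponential rate λ, the posterior after n observations with total T = Σxᵢ is Gamma(α+n, β+T).
Sum of observations T = 2.8 hours; n = 8.
Posterior: Gamma(7.68+8, 8.22+2.8) = Gamma(15.68, 11.02).
Posterior α = 15.68.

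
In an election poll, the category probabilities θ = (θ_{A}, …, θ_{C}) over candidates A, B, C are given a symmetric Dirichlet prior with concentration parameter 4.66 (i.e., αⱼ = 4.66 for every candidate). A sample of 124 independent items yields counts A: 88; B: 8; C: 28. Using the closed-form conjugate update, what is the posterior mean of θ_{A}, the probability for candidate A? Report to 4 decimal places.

0.6715

The Dirichlet prior is conjugate to the Multinomial likelihood: each posterior αⱼ = prior αⱼ + observed count nⱼ.
Posterior concentration: (92.66, 12.66, 32.66), total = 137.98.
E[θ_{A}|data] = α_{A}/Σα = 92.66/137.98 = 0.6715.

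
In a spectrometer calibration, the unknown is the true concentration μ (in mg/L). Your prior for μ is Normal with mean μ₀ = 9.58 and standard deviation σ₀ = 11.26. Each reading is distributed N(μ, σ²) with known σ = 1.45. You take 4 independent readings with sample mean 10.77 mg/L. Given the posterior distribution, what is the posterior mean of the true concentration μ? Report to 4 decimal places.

For Normal data with known variance σ², a Normal(μ₀, σ₀²) prior on μ is conjugate. Posterior precision = 1/σ₀² + n/σ²; posterior mean is the precision-weighted average of μ₀ and x̄.
n·x̄ = 4·10.77 = 43.08.
σ₀² = 11.26² = 126.7876, σ² = 1.45² = 2.1025; σ² + n·σ₀² = 2.1025 + 4·126.7876 = 509.2529.
Posterior mean = (μ₀/σ₀² + n·x̄/σ²)/(1/σ₀² + n/σ²) = (σ²·μ₀ + σ₀²·n·x̄)/(σ² + n·σ₀²) = (2.1025·9.58 + 126.7876·43.08)/509.2529 = 5482.151758/509.2529 = 10.7651.

10.7651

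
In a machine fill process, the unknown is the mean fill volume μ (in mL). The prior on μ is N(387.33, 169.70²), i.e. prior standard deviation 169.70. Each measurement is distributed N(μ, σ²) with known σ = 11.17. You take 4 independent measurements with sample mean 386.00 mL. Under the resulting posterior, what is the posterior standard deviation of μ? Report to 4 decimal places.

For Normal data with known variance σ², a Normal(μ₀, σ₀²) prior on μ is conjugate. Posterior precision = 1/σ₀² + n/σ²; posterior mean is the precision-weighted average of μ₀ and x̄.
σ₀² = 169.70² = 28798.09, σ² = 11.17² = 124.7689; σ² + n·σ₀² = 124.7689 + 4·28798.09 = 115317.1289.
Posterior precision = 1/σ₀² + n/σ² = 1/28798.09 + 4/124.7689 = (σ² + n·σ₀²)/(σ₀²σ²) = 115317.1289/(28798.09·124.7689); posterior variance σₙ² = σ₀²σ²/(σ² + n·σ₀²) = 28798.09·124.7689/115317.1289 = 31.158476.
Posterior SD = √σₙ² = √(28798.09·124.7689/115317.1289) = 5.5820.

5.5820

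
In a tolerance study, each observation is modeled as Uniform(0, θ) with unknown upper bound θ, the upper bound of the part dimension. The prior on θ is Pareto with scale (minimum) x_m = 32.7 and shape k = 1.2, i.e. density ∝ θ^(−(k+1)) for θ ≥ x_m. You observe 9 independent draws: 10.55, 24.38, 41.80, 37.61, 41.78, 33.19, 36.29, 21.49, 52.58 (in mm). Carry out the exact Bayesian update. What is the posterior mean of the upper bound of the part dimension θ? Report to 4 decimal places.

A Pareto(scale x_m, shape k) prior on the upper bound θ of Uniform(0, θ) is conjugate: posterior is Pareto(max(x_m, max xᵢ), k + n).
Sample maximum = 52.58; prior scale x_m = 32.7 → posterior scale = max = 52.58.
Posterior shape = 1.2 + 9 = 10.2.
E[θ|data] = k·x_m/(k−1) = 10.2·52.58/9.2 = 58.2952.

58.2952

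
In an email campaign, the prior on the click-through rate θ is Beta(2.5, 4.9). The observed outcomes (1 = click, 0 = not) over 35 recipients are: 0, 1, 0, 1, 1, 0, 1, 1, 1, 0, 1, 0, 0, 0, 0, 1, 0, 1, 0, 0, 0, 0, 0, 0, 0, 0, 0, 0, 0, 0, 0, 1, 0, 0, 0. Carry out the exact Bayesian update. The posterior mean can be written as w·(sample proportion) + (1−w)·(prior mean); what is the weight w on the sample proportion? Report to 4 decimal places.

0.8255

The Beta prior is conjugate to a Binomial/Bernoulli likelihood; the update adds successes to α and failures to β.
Posterior mean = (α₀+k)/(α₀+β₀+n) = [n/(α₀+β₀+n)]·(k/n) + [(α₀+β₀)/(α₀+β₀+n)]·α₀/(α₀+β₀), so only n and the prior enter the weight.
The weight on the data is w = n/(α₀+β₀+n) = 35/(2.5+4.9+35) = 35/42.4 = 0.8255.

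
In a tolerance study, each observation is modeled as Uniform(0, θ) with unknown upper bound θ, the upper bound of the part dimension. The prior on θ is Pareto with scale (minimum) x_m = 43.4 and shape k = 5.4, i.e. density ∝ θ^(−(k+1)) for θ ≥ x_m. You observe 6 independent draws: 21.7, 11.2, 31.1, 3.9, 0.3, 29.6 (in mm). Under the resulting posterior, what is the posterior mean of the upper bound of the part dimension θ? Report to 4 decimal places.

47.5731

A Pareto(scale x_m, shape k) prior on the upper bound θ of Uniform(0, θ) is conjugate: posterior is Pareto(max(x_m, max xᵢ), k + n).
Sample maximum = 31.1; prior scale x_m = 43.4 → posterior scale = max = 43.4.
Posterior shape = 5.4 + 6 = 11.4.
E[θ|data] = k·x_m/(k−1) = 11.4·43.4/10.4 = 47.5731.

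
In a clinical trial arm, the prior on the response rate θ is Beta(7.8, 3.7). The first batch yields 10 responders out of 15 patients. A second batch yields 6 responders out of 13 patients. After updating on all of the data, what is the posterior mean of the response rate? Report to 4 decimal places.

0.6025

The Beta prior is conjugate to a Binomial/Bernoulli likelihood; the update adds successes to α and failures to β.
After batch 1: Beta(7.8+10, 3.7+5) = Beta(17.8, 8.7).
After batch 2: Beta(17.8+6, 8.7+7) = Beta(23.8, 15.7).
Posterior mean = α/(α+β) = 23.8/39.5 = 0.6025.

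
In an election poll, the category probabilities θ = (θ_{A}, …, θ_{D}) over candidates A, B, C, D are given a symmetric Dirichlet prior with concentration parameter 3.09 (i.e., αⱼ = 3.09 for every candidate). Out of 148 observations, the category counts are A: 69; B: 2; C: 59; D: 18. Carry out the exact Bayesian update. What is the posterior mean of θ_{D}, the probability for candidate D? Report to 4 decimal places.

0.1315

The Dirichlet prior is conjugate to the Multinomial likelihood: each posterior αⱼ = prior αⱼ + observed count nⱼ.
Posterior concentration: (72.09, 5.09, 62.09, 21.09), total = 160.36.
E[θ_{D}|data] = α_{D}/Σα = 21.09/160.36 = 0.1315.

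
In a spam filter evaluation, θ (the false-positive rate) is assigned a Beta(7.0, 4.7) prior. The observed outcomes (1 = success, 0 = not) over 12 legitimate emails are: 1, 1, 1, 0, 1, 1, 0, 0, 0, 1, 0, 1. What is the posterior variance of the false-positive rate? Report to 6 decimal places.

0.009788

The Beta prior is conjugate to a Binomial/Bernoulli likelihood; the update adds successes to α and failures to β.
Posterior: Beta(α+k, β+n−k) = Beta(7.0+7, 4.7+5) = Beta(14.0, 9.7).
Var = αβ/((α+β)²(α+β+1)) = 14.0·9.7/(23.7²·24.7) = 0.009788.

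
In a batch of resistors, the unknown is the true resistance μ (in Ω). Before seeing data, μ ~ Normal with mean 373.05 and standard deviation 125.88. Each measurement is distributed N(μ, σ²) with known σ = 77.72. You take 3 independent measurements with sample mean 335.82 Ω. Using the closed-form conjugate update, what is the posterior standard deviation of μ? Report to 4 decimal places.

For Normal data with known variance σ², a Normal(μ₀, σ₀²) prior on μ is conjugate. Posterior precision = 1/σ₀² + n/σ²; posterior mean is the precision-weighted average of μ₀ and x̄.
σ₀² = 125.88² = 15845.7744, σ² = 77.72² = 6040.3984; σ² + n·σ₀² = 6040.3984 + 3·15845.7744 = 53577.7216.
Posterior precision = 1/σ₀² + n/σ² = 1/15845.7744 + 3/6040.3984 = (σ² + n·σ₀²)/(σ₀²σ²) = 53577.7216/(15845.7744·6040.3984); posterior variance σₙ² = σ₀²σ²/(σ² + n·σ₀²) = 15845.7744·6040.3984/53577.7216 = 1786.466230.
Posterior SD = √σₙ² = √(15845.7744·6040.3984/53577.7216) = 42.2666.

42.2666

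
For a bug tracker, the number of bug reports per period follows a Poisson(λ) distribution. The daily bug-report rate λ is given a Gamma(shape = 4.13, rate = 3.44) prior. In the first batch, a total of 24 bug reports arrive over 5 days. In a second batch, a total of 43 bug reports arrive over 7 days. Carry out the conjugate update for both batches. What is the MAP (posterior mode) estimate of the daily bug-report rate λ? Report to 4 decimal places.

With a Gamma(shape α, rate β) prior, the Poisson likelihood is conjugate: the posterior is Gamma(α + ΣXᵢ, β + n).
After batch 1: Gamma(α+S, β+n) = Gamma(4.13+24, 3.44+5) = Gamma(28.13, 8.44).
After batch 2: Gamma(α+S, β+n) = Gamma(28.13+43, 8.44+7) = Gamma(71.13, 15.44).
Mode of Gamma(α,β) for α≥1 is (α−1)/β = 70.13/15.44 = 4.5421.

4.5421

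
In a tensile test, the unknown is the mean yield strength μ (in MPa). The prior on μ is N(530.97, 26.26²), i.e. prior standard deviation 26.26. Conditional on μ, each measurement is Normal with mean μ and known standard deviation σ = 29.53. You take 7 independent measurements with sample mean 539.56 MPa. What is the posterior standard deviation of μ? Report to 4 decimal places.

For Normal data with known variance σ², a Normal(μ₀, σ₀²) prior on μ is conjugate. Posterior precision = 1/σ₀² + n/σ²; posterior mean is the precision-weighted average of μ₀ and x̄.
σ₀² = 26.26² = 689.5876, σ² = 29.53² = 872.0209; σ² + n·σ₀² = 872.0209 + 7·689.5876 = 5699.1341.
Posterior precision = 1/σ₀² + n/σ² = 1/689.5876 + 7/872.0209 = (σ² + n·σ₀²)/(σ₀²σ²) = 5699.1341/(689.5876·872.0209); posterior variance σₙ² = σ₀²σ²/(σ² + n·σ₀²) = 689.5876·872.0209/5699.1341 = 105.513362.
Posterior SD = √σₙ² = √(689.5876·872.0209/5699.1341) = 10.2720.

10.2720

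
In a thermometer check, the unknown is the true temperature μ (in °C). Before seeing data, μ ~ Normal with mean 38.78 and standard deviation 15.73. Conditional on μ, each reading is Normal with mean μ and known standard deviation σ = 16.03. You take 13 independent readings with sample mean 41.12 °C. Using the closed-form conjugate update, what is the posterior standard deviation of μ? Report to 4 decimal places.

For Normal data with known variance σ², a Normal(μ₀, σ₀²) prior on μ is conjugate. Posterior precision = 1/σ₀² + n/σ²; posterior mean is the precision-weighted average of μ₀ and x̄.
σ₀² = 15.73² = 247.4329, σ² = 16.03² = 256.9609; σ² + n·σ₀² = 256.9609 + 13·247.4329 = 3473.5886.
Posterior precision = 1/σ₀² + n/σ² = 1/247.4329 + 13/256.9609 = (σ² + n·σ₀²)/(σ₀²σ²) = 3473.5886/(247.4329·256.9609); posterior variance σₙ² = σ₀²σ²/(σ² + n·σ₀²) = 247.4329·256.9609/3473.5886 = 18.304004.
Posterior SD = √σₙ² = √(247.4329·256.9609/3473.5886) = 4.2783.

4.2783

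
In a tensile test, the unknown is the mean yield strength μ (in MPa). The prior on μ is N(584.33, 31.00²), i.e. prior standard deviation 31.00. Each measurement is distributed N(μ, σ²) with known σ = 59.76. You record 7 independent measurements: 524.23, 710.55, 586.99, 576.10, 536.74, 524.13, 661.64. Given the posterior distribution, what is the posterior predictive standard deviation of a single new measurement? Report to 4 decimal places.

62.4861

For Normal data with known variance σ², a Normal(μ₀, σ₀²) prior on μ is conjugate. Posterior precision = 1/σ₀² + n/σ²; posterior mean is the precision-weighted average of μ₀ and x̄.
σ₀² = 31.00² = 961, σ² = 59.76² = 3571.2576; σ² + n·σ₀² = 3571.2576 + 7·961 = 10298.2576.
Posterior precision = 1/σ₀² + n/σ² = 1/961 + 7/3571.2576 = (σ² + n·σ₀²)/(σ₀²σ²) = 10298.2576/(961·3571.2576); posterior variance σₙ² = σ₀²σ²/(σ² + n·σ₀²) = 961·3571.2576/10298.2576 = 333.258177.
Predictive variance for one new observation = σₙ² + σ² = 961·3571.2576/10298.2576 + 3571.2576 = σ²·(σ₀² + 10298.2576)/10298.2576 = 3571.2576·11259.2576/10298.2576 = 3904.515777; SD = √(3571.2576·11259.2576/10298.2576) = 62.4861.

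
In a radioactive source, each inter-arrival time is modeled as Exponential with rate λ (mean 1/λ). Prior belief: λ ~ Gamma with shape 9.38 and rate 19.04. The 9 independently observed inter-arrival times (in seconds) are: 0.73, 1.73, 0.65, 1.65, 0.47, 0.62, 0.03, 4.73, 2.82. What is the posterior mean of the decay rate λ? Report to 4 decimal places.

0.5661

With a Gamma(shape α, rate β) prior on the exponential rate λ, the posterior after n observations with total T = Σxᵢ is Gamma(α+n, β+T).
Sum of observations T = 13.43 seconds; n = 9.
Posterior: Gamma(9.38+9, 19.04+13.43) = Gamma(18.38, 32.47).
Posterior mean of λ = α/β = 18.38/32.47 = 0.5661.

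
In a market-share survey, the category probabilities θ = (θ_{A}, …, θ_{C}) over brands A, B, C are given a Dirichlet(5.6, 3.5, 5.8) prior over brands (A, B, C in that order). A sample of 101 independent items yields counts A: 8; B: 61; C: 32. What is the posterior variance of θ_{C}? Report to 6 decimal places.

The Dirichlet prior is conjugate to the Multinomial likelihood: each posterior αⱼ = prior αⱼ + observed count nⱼ.
Posterior concentration: (13.6, 64.5, 37.8), total = 115.9.
Var[θ_j] = α_j(Σα−α_j)/((Σα)²(Σα+1)) = 37.8·78.1/(115.9²·116.9) = 0.001880.

0.001880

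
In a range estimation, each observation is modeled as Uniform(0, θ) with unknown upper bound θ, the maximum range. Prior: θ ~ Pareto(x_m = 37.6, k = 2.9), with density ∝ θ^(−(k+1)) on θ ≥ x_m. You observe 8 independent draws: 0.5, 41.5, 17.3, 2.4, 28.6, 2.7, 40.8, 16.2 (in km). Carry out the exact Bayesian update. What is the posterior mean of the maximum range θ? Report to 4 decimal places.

A Pareto(scale x_m, shape k) prior on the upper bound θ of Uniform(0, θ) is conjugate: posterior is Pareto(max(x_m, max xᵢ), k + n).
Sample maximum = 41.5; prior scale x_m = 37.6 → posterior scale = max = 41.5.
Posterior shape = 2.9 + 8 = 10.9.
E[θ|data] = k·x_m/(k−1) = 10.9·41.5/9.9 = 45.6919.

45.6919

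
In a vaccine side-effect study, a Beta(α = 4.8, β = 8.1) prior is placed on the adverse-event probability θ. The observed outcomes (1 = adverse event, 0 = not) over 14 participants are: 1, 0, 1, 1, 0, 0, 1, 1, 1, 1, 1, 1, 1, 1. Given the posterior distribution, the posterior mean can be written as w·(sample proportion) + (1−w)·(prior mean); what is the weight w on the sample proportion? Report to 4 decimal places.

0.5204

The Beta prior is conjugate to a Binomial/Bernoulli likelihood; the update adds successes to α and failures to β.
Posterior mean = (α₀+k)/(α₀+β₀+n) = [n/(α₀+β₀+n)]·(k/n) + [(α₀+β₀)/(α₀+β₀+n)]·α₀/(α₀+β₀), so only n and the prior enter the weight.
The weight on the data is w = n/(α₀+β₀+n) = 14/(4.8+8.1+14) = 14/26.9 = 0.5204.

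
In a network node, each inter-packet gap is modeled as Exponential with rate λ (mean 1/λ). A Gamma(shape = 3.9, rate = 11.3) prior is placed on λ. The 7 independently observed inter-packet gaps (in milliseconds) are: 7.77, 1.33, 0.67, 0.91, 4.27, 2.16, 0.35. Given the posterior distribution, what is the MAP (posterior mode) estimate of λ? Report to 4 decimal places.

0.3442

With a Gamma(shape α, rate β) prior on the exponential rate λ, the posterior after n observations with total T = Σxᵢ is Gamma(α+n, β+T).
Sum of observations T = 17.46 milliseconds; n = 7.
Posterior: Gamma(3.9+7, 11.3+17.46) = Gamma(10.9, 28.76).
Mode = (α−1)/β = 0.3442.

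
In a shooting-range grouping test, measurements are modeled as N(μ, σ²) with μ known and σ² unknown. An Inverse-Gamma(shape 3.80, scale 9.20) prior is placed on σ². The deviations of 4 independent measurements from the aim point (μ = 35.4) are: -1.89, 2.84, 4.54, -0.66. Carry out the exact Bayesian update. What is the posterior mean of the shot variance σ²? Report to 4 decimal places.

With known mean μ and an Inverse-Gamma(α, β) prior on σ², the Normal likelihood is conjugate: posterior is Inv-Gamma(α + n/2, β + Σ(xᵢ−μ)²/2).
Σ(xᵢ−μ)² = (-1.89)² + (2.84)² + (4.54)² + (-0.66)² = 32.6849.
Posterior: Inv-Gamma(3.80 + 4/2, 9.20 + 32.6849/2) = Inv-Gamma(5.80, 25.54245).
E[σ²|data] = β/(α−1) = 25.54245/4.80 = 5.3213.

5.3213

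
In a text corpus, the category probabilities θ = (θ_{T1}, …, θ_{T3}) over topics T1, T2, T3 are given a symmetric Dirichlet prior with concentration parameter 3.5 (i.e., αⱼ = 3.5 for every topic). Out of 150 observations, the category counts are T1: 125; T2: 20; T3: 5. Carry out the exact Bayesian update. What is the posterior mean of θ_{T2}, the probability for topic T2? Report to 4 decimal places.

0.1464

The Dirichlet prior is conjugate to the Multinomial likelihood: each posterior αⱼ = prior αⱼ + observed count nⱼ.
Posterior concentration: (128.5, 23.5, 8.5), total = 160.5.
E[θ_{T2}|data] = α_{T2}/Σα = 23.5/160.5 = 0.1464.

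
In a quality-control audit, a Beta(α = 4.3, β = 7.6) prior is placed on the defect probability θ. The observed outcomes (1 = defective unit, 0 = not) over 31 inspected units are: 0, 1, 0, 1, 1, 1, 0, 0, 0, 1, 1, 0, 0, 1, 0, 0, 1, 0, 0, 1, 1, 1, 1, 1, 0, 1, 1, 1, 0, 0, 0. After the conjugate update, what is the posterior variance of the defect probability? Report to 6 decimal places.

0.005678

The Beta prior is conjugate to a Binomial/Bernoulli likelihood; the update adds successes to α and failures to β.
Posterior: Beta(α+k, β+n−k) = Beta(4.3+16, 7.6+15) = Beta(20.3, 22.6).
Var = αβ/((α+β)²(α+β+1)) = 20.3·22.6/(42.9²·43.9) = 0.005678.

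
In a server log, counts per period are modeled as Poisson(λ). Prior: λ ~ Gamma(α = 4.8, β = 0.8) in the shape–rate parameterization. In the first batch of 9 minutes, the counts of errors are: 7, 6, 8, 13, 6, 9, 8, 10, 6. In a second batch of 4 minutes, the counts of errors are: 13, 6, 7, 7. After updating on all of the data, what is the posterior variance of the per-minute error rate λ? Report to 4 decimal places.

With a Gamma(shape α, rate β) prior, the Poisson likelihood is conjugate: the posterior is Gamma(α + ΣXᵢ, β + n).
Batch 1: sum of counts S = 73 over n = 9 minutes.
After batch 1: Gamma(α+S, β+n) = Gamma(4.8+73, 0.8+9) = Gamma(77.8, 9.8).
Batch 2: sum of counts S = 33 over n = 4 minutes.
After batch 2: Gamma(α+S, β+n) = Gamma(77.8+33, 9.8+4) = Gamma(110.8, 13.8).
Var = α/β² = 110.8/13.8² = 0.5818.

0.5818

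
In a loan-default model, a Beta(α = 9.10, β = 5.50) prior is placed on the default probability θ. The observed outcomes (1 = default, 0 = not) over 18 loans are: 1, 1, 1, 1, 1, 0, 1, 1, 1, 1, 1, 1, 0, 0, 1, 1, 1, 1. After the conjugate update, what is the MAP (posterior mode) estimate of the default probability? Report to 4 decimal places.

The Beta prior is conjugate to a Binomial/Bernoulli likelihood; the update adds successes to α and failures to β.
Posterior: Beta(α+k, β+n−k) = Beta(9.10+15, 5.50+3) = Beta(24.10, 8.50).
Mode of Beta(a,b) for a,b>1 is (a−1)/(a+b−2) = 23.10/30.60 = 0.7549.

0.7549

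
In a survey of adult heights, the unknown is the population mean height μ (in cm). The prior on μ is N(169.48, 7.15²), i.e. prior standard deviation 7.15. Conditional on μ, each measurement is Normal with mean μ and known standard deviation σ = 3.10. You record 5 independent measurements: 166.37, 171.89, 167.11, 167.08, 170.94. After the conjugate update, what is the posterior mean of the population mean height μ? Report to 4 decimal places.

168.7071

For Normal data with known variance σ², a Normal(μ₀, σ₀²) prior on μ is conjugate. Posterior precision = 1/σ₀² + n/σ²; posterior mean is the precision-weighted average of μ₀ and x̄.
Σxᵢ = 166.37 + 171.89 + 167.11 + 167.08 + 170.94 = 843.39, so n·x̄ = 843.39.
σ₀² = 7.15² = 51.1225, σ² = 3.10² = 9.61; σ² + n·σ₀² = 9.61 + 5·51.1225 = 265.2225.
Posterior mean = (μ₀/σ₀² + n·x̄/σ²)/(1/σ₀² + n/σ²) = (σ²·μ₀ + σ₀²·n·x̄)/(σ² + n·σ₀²) = (9.61·169.48 + 51.1225·843.39)/265.2225 = 44744.908075/265.2225 = 168.7071.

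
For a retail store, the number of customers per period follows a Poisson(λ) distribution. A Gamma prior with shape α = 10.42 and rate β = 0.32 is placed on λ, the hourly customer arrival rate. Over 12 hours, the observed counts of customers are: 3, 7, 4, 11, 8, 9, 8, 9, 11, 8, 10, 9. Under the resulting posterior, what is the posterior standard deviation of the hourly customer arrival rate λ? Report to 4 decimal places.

0.8413

With a Gamma(shape α, rate β) prior, the Poisson likelihood is conjugate: the posterior is Gamma(α + ΣXᵢ, β + n).
Sum of counts S = 97 over n = 12 hours.
Posterior: Gamma(α+S, β+n) = Gamma(10.42+97, 0.32+12) = Gamma(107.42, 12.32).
SD = √α/β = √107.42/12.32 = 0.8413.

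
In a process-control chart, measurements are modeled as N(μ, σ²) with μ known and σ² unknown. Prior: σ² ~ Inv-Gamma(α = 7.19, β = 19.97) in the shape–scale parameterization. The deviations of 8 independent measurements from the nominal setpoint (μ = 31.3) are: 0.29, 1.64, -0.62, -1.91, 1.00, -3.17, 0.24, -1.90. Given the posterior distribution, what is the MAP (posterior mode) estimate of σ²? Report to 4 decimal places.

With known mean μ and an Inverse-Gamma(α, β) prior on σ², the Normal likelihood is conjugate: posterior is Inv-Gamma(α + n/2, β + Σ(xᵢ−μ)²/2).
Σ(xᵢ−μ)² = (0.29)² + (1.64)² + (-0.62)² + (-1.91)² + (1.00)² + (-3.17)² + (0.24)² + (-1.90)² = 21.5227.
Posterior: Inv-Gamma(7.19 + 8/2, 19.97 + 21.5227/2) = Inv-Gamma(11.19, 30.73135).
Mode = β/(α+1) = 30.73135/12.19 = 2.5210.

2.5210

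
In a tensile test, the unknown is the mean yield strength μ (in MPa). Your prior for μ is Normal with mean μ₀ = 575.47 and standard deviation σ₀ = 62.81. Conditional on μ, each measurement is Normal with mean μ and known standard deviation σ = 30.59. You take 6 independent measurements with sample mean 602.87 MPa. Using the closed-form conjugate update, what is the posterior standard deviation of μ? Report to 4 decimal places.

12.2486

For Normal data with known variance σ², a Normal(μ₀, σ₀²) prior on μ is conjugate. Posterior precision = 1/σ₀² + n/σ²; posterior mean is the precision-weighted average of μ₀ and x̄.
σ₀² = 62.81² = 3945.0961, σ² = 30.59² = 935.7481; σ² + n·σ₀² = 935.7481 + 6·3945.0961 = 24606.3247.
Posterior precision = 1/σ₀² + n/σ² = 1/3945.0961 + 6/935.7481 = (σ² + n·σ₀²)/(σ₀²σ²) = 24606.3247/(3945.0961·935.7481); posterior variance σₙ² = σ₀²σ²/(σ² + n·σ₀²) = 3945.0961·935.7481/24606.3247 = 150.027126.
Posterior SD = √σₙ² = √(3945.0961·935.7481/24606.3247) = 12.2486.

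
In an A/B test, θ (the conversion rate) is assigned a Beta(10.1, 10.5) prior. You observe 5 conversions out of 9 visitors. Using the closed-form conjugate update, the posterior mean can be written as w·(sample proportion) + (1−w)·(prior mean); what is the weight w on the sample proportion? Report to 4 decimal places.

The Beta prior is conjugate to a Binomial/Bernoulli likelihood; the update adds successes to α and failures to β.
Posterior mean = (α₀+k)/(α₀+β₀+n) = [n/(α₀+β₀+n)]·(k/n) + [(α₀+β₀)/(α₀+β₀+n)]·α₀/(α₀+β₀), so only n and the prior enter the weight.
The weight on the data is w = n/(α₀+β₀+n) = 9/(10.1+10.5+9) = 9/29.6 = 0.3041.

0.3041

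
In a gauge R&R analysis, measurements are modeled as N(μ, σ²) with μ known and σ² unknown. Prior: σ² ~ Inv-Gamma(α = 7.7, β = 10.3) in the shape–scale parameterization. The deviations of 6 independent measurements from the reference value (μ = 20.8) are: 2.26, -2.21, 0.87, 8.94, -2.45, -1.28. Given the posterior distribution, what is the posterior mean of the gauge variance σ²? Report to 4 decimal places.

6.1295

With known mean μ and an Inverse-Gamma(α, β) prior on σ², the Normal likelihood is conjugate: posterior is Inv-Gamma(α + n/2, β + Σ(xᵢ−μ)²/2).
Σ(xᵢ−μ)² = (2.26)² + (-2.21)² + (0.87)² + (8.94)² + (-2.45)² + (-1.28)² = 98.3131.
Posterior: Inv-Gamma(7.7 + 6/2, 10.3 + 98.3131/2) = Inv-Gamma(10.70, 59.45655).
E[σ²|data] = β/(α−1) = 59.45655/9.70 = 6.1295.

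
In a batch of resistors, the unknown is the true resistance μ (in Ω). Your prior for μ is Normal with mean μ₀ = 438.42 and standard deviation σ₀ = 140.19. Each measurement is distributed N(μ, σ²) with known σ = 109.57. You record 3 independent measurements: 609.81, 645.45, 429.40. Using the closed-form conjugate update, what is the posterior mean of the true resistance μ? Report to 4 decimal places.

540.7222

For Normal data with known variance σ², a Normal(μ₀, σ₀²) prior on μ is conjugate. Posterior precision = 1/σ₀² + n/σ²; posterior mean is the precision-weighted average of μ₀ and x̄.
Σxᵢ = 609.81 + 645.45 + 429.40 = 1684.66, so n·x̄ = 1684.66.
σ₀² = 140.19² = 19653.2361, σ² = 109.57² = 12005.5849; σ² + n·σ₀² = 12005.5849 + 3·19653.2361 = 70965.2932.
Posterior mean = (μ₀/σ₀² + n·x̄/σ²)/(1/σ₀² + n/σ²) = (σ²·μ₀ + σ₀²·n·x̄)/(σ² + n·σ₀²) = (12005.5849·438.42 + 19653.2361·1684.66)/70965.2932 = 38372509.260084/70965.2932 = 540.7222.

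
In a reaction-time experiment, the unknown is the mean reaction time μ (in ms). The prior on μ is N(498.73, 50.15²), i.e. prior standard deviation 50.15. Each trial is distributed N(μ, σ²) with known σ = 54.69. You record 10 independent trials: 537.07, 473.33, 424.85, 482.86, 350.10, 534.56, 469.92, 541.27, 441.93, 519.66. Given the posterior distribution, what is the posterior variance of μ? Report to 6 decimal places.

267.309740

For Normal data with known variance σ², a Normal(μ₀, σ₀²) prior on μ is conjugate. Posterior precision = 1/σ₀² + n/σ²; posterior mean is the precision-weighted average of μ₀ and x̄.
σ₀² = 50.15² = 2515.0225, σ² = 54.69² = 2990.9961; σ² + n·σ₀² = 2990.9961 + 10·2515.0225 = 28141.2211.
Posterior precision = 1/σ₀² + n/σ² = 1/2515.0225 + 10/2990.9961 = (σ² + n·σ₀²)/(σ₀²σ²) = 28141.2211/(2515.0225·2990.9961); posterior variance σₙ² = σ₀²σ²/(σ² + n·σ₀²) = 2515.0225·2990.9961/28141.2211 = 267.309740.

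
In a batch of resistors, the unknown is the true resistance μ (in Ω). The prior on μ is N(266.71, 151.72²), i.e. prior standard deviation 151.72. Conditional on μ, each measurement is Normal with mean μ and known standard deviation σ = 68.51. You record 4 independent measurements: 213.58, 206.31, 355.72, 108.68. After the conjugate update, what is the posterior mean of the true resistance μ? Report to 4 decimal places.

223.2861

For Normal data with known variance σ², a Normal(μ₀, σ₀²) prior on μ is conjugate. Posterior precision = 1/σ₀² + n/σ²; posterior mean is the precision-weighted average of μ₀ and x̄.
Σxᵢ = 213.58 + 206.31 + 355.72 + 108.68 = 884.29, so n·x̄ = 884.29.
σ₀² = 151.72² = 23018.9584, σ² = 68.51² = 4693.6201; σ² + n·σ₀² = 4693.6201 + 4·23018.9584 = 96769.4537.
Posterior mean = (μ₀/σ₀² + n·x̄/σ²)/(1/σ₀² + n/σ²) = (σ²·μ₀ + σ₀²·n·x̄)/(σ² + n·σ₀²) = (4693.6201·266.71 + 23018.9584·884.29)/96769.4537 = 21607270.140407/96769.4537 = 223.2861.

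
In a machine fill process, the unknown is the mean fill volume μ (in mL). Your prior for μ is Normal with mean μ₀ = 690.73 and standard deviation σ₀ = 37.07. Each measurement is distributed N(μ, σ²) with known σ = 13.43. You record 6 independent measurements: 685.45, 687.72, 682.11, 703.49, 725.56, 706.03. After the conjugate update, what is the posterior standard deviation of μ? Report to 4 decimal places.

5.4238

For Normal data with known variance σ², a Normal(μ₀, σ₀²) prior on μ is conjugate. Posterior precision = 1/σ₀² + n/σ²; posterior mean is the precision-weighted average of μ₀ and x̄.
σ₀² = 37.07² = 1374.1849, σ² = 13.43² = 180.3649; σ² + n·σ₀² = 180.3649 + 6·1374.1849 = 8425.4743.
Posterior precision = 1/σ₀² + n/σ² = 1/1374.1849 + 6/180.3649 = (σ² + n·σ₀²)/(σ₀²σ²) = 8425.4743/(1374.1849·180.3649); posterior variance σₙ² = σ₀²σ²/(σ² + n·σ₀²) = 1374.1849·180.3649/8425.4743 = 29.417302.
Posterior SD = √σₙ² = √(1374.1849·180.3649/8425.4743) = 5.4238.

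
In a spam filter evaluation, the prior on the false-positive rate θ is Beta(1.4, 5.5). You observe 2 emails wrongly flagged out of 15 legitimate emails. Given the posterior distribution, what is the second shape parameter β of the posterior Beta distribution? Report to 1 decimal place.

18.5

The Beta prior is conjugate to a Binomial/Bernoulli likelihood; the update adds successes to α and failures to β.
Posterior: Beta(α+k, β+n−k) = Beta(1.4+2, 5.5+13) = Beta(3.4, 18.5).
Posterior β = 18.5.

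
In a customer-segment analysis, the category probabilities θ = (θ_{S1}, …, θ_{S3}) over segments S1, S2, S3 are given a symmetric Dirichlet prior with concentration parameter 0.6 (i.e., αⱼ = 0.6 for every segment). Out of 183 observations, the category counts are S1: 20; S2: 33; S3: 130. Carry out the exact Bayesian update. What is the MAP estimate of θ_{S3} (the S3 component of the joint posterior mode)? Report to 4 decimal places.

The Dirichlet prior is conjugate to the Multinomial likelihood: each posterior αⱼ = prior αⱼ + observed count nⱼ.
Posterior concentration: (20.6, 33.6, 130.6), total = 184.8.
Joint mode component: (α_{S3}−1)/(Σα−K) = 129.6/181.8 = 0.7129.

0.7129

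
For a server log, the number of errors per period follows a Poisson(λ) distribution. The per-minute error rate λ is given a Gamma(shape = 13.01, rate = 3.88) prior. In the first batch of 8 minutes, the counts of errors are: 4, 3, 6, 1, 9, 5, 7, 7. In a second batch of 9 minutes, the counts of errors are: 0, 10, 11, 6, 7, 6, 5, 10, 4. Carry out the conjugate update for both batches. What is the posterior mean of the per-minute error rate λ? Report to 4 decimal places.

With a Gamma(shape α, rate β) prior, the Poisson likelihood is conjugate: the posterior is Gamma(α + ΣXᵢ, β + n).
Batch 1: sum of counts S = 42 over n = 8 minutes.
After batch 1: Gamma(α+S, β+n) = Gamma(13.01+42, 3.88+8) = Gamma(55.01, 11.88).
Batch 2: sum of counts S = 59 over n = 9 minutes.
After batch 2: Gamma(α+S, β+n) = Gamma(55.01+59, 11.88+9) = Gamma(114.01, 20.88).
Posterior mean = α/β = 114.01/20.88 = 5.4602.

5.4602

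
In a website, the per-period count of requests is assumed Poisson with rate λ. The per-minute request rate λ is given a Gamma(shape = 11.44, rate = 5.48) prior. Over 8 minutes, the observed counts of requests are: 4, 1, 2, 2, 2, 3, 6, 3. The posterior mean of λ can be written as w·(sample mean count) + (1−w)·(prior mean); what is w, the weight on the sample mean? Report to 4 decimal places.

With a Gamma(shape α, rate β) prior, the Poisson likelihood is conjugate: the posterior is Gamma(α + ΣXᵢ, β + n).
Posterior mean = (α₀+S)/(β₀+n) = [n/(β₀+n)]·(S/n) + [β₀/(β₀+n)]·(α₀/β₀), so only n and β₀ enter the weight.
Weight on data w = n/(β₀+n) = 8/(5.48+8) = 8/13.48 = 0.5935.

0.5935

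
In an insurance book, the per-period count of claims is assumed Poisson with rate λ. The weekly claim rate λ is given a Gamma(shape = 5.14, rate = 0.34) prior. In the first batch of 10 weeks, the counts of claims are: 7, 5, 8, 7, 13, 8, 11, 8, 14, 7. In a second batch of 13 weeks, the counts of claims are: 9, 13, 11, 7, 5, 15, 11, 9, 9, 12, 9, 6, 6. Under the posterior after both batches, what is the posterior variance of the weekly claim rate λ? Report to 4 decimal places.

With a Gamma(shape α, rate β) prior, the Poisson likelihood is conjugate: the posterior is Gamma(α + ΣXᵢ, β + n).
Batch 1: sum of counts S = 88 over n = 10 weeks.
After batch 1: Gamma(α+S, β+n) = Gamma(5.14+88, 0.34+10) = Gamma(93.14, 10.34).
Batch 2: sum of counts S = 122 over n = 13 weeks.
After batch 2: Gamma(α+S, β+n) = Gamma(93.14+122, 10.34+13) = Gamma(215.14, 23.34).
Var = α/β² = 215.14/23.34² = 0.3949.

0.3949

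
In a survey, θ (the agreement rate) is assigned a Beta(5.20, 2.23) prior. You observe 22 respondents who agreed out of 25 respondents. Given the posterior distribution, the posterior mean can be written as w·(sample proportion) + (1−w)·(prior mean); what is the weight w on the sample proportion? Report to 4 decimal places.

The Beta prior is conjugate to a Binomial/Bernoulli likelihood; the update adds successes to α and failures to β.
Posterior mean = (α₀+k)/(α₀+β₀+n) = [n/(α₀+β₀+n)]·(k/n) + [(α₀+β₀)/(α₀+β₀+n)]·α₀/(α₀+β₀), so only n and the prior enter the weight.
The weight on the data is w = n/(α₀+β₀+n) = 25/(5.20+2.23+25) = 25/32.43 = 0.7709.

0.7709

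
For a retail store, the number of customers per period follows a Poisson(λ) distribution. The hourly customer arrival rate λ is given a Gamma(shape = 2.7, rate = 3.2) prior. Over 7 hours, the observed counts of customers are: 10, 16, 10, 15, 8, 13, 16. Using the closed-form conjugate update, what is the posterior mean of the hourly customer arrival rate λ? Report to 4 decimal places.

With a Gamma(shape α, rate β) prior, the Poisson likelihood is conjugate: the posterior is Gamma(α + ΣXᵢ, β + n).
Sum of counts S = 88 over n = 7 hours.
Posterior: Gamma(α+S, β+n) = Gamma(2.7+88, 3.2+7) = Gamma(90.7, 10.2).
Posterior mean = α/β = 90.7/10.2 = 8.8922.

8.8922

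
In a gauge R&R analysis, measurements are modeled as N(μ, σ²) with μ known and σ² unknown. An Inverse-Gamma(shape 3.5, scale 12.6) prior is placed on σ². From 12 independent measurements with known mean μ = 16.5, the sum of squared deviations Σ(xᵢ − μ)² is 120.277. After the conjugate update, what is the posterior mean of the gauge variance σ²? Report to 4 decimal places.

With known mean μ and an Inverse-Gamma(α, β) prior on σ², the Normal likelihood is conjugate: posterior is Inv-Gamma(α + n/2, β + Σ(xᵢ−μ)²/2).
Posterior: Inv-Gamma(3.5 + 12/2, 12.6 + 120.277/2) = Inv-Gamma(9.50, 72.7385).
E[σ²|data] = β/(α−1) = 72.7385/8.50 = 8.5575.

8.5575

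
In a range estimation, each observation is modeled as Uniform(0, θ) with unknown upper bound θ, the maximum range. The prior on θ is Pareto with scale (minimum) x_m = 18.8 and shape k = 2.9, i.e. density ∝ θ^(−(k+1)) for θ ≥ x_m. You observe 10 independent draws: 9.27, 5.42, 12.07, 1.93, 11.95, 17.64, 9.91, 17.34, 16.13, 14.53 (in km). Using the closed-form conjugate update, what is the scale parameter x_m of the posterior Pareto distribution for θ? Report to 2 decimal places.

A Pareto(scale x_m, shape k) prior on the upper bound θ of Uniform(0, θ) is conjugate: posterior is Pareto(max(x_m, max xᵢ), k + n).
Sample maximum = 17.64; prior scale x_m = 18.8 → posterior scale = max = 18.80.
Posterior shape = 2.9 + 10 = 12.9.
Posterior scale x_m = 18.80.

18.80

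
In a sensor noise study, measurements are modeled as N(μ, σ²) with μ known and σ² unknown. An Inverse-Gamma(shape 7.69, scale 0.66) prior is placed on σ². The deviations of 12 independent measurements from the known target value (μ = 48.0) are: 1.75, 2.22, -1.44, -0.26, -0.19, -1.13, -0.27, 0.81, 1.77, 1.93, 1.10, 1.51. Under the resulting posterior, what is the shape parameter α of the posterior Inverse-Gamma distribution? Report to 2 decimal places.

13.69

With known mean μ and an Inverse-Gamma(α, β) prior on σ², the Normal likelihood is conjugate: posterior is Inv-Gamma(α + n/2, β + Σ(xᵢ−μ)²/2).
Σ(xᵢ−μ)² = (1.75)² + (2.22)² + (-1.44)² + (-0.26)² + (-0.19)² + (-1.13)² + (-0.27)² + (0.81)² + (1.77)² + (1.93)² + (1.10)² + (1.51)² = 22.5220.
Posterior: Inv-Gamma(7.69 + 12/2, 0.66 + 22.5220/2) = Inv-Gamma(13.69, 11.92100).
Posterior α = 13.69.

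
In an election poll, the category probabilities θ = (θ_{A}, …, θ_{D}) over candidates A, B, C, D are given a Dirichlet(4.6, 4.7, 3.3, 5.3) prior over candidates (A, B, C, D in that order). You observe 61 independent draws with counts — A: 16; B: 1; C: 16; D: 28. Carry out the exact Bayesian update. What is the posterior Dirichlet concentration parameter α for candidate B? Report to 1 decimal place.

The Dirichlet prior is conjugate to the Multinomial likelihood: each posterior αⱼ = prior αⱼ + observed count nⱼ.
Posterior concentration: (20.6, 5.7, 19.3, 33.3), total = 78.9.
α_{B} = 4.7 + 1 = 5.7.

5.7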